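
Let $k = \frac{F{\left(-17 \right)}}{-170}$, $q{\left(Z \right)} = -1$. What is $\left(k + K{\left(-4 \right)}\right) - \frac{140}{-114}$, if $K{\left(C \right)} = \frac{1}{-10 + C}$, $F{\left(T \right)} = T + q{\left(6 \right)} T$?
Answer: $\frac{923}{798} \approx 1.1566$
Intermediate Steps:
$F{\left(T \right)} = 0$ ($F{\left(T \right)} = T - T = 0$)
$k = 0$ ($k = \frac{0}{-170} = 0 \left(- \frac{1}{170}\right) = 0$)
$\left(k + K{\left(-4 \right)}\right) - \frac{140}{-114} = \left(0 + \frac{1}{-10 - 4}\right) - \frac{140}{-114} = \left(0 + \frac{1}{-14}\right) - - \frac{70}{57} = \left(0 - \frac{1}{14}\right) + \frac{70}{57} = - \frac{1}{14} + \frac{70}{57} = \frac{923}{798}$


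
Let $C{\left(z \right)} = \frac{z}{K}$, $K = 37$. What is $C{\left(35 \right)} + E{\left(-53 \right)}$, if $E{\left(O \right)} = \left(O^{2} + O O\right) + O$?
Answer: $\frac{205940}{37} \approx 5565.9$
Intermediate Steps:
$C{\left(z \right)} = \frac{z}{37}$
$E{\left(O \right)} = O + 2 O^{2}$ ($E{\left(O \right)} = \left(O^{2} + O^{2}\right) + O = 2 O^{2} + O = O + 2 O^{2}$)
$C{\left(35 \right)} + E{\left(-53 \right)} = \frac{1}{37} \cdot 35 - 53 \left(1 + 2 \left(-53\right)\right) = \frac{35}{37} - 53 \left(1 - 106\right) = \frac{35}{37} - -5565 = \frac{35}{37} + 5565 = \frac{205940}{37}$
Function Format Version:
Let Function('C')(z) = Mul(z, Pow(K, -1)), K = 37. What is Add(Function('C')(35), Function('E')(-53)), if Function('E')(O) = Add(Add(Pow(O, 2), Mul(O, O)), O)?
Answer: Rational(205940, 37) ≈ 5565.9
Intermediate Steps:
Function('C')(z) = Mul(Rational(1, 37), z) (Function('C')(z) = Mul(z, Pow(37, -1)) = Mul(z, Rational(1, 37)) = Mul(Rational(1, 37), z))
Function('E')(O) = Add(O, Mul(2, Pow(O, 2))) (Function('E')(O) = Add(Add(Pow(O, 2), Pow(O, 2)), O) = Add(Mul(2, Pow(O, 2)), O) = Add(O, Mul(2, Pow(O, 2))))
Add(Function('C')(35), Function('E')(-53)) = Add(Mul(Rational(1, 37), 35), Mul(-53, Add(1, Mul(2, -53)))) = Add(Rational(35, 37), Mul(-53, Add(1, -106))) = Add(Rational(35, 37), Mul(-53, -105)) = Add(Rational(35, 37), 5565) = Rational(205940, 37)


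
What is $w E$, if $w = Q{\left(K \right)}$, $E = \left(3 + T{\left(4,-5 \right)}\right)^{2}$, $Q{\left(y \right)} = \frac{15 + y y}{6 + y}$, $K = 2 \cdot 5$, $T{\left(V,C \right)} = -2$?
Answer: $\frac{115}{16} \approx 7.1875$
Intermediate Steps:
$K = 10$
$Q{\left(y \right)} = \frac{15 + y^{2}}{6 + y}$
$E = 1$ ($E = \left(3 - 2\right)^{2} = 1^{2} = 1$)
$w = \frac{115}{16}$ ($w = \frac{15 + 10^{2}}{6 + 10} = \frac{15 + 100}{16} = \frac{1}{16} \cdot 115 = \frac{115}{16} \approx 7.1875$)
$w E = \frac{115}{16} \cdot 1 = \frac{115}{16}$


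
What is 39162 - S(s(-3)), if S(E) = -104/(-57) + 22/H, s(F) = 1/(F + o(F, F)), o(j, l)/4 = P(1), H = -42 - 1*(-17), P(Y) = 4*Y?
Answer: 55804504/1425 ≈ 39161.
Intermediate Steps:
H = -25 (H = -42 + 17 = -25)
o(j, l) = 16 (o(j, l) = 4*(4*1) = 4*4 = 16)
s(F) = 1/(16 + F) (s(F) = 1/(F + 16) = 1/(16 + F))
S(E) = 1346/1425 (S(E) = -104/(-57) + 22/(-25) = -104*(-1/57) + 22*(-1/25) = 104/57 - 22/25 = 1346/1425)
39162 - S(s(-3)) = 39162 - 1*1346/1425 = 39162 - 1346/1425 = 55804504/1425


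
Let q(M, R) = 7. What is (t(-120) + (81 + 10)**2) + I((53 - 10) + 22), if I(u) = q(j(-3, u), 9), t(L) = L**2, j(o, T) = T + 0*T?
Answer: 22688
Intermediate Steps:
j(o, T) = T (j(o, T) = T + 0 = T)
I(u) = 7
(t(-120) + (81 + 10)**2) + I((53 - 10) + 22) = ((-120)**2 + (81 + 10)**2) + 7 = (14400 + 91**2) + 7 = (14400 + 8281) + 7 = 22681 + 7 = 22688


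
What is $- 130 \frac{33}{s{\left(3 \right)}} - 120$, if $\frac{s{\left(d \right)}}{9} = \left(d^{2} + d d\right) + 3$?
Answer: $- \frac{8990}{63} \approx -142.7$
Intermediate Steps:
$s{\left(d \right)} = 27 + 18 d^{2}$ ($s{\left(d \right)} = 9 \left(\left(d^{2} + d d\right) + 3\right) = 9 \left(\left(d^{2} + d^{2}\right) + 3\right) = 9 \left(2 d^{2} + 3\right) = 9 \left(3 + 2 d^{2}\right) = 27 + 18 d^{2}$)
$- 130 \frac{33}{s{\left(3 \right)}} - 120 = - 130 \frac{33}{27 + 18 \cdot 3^{2}} - 120 = - 130 \frac{33}{27 + 18 \cdot 9} - 120 = - 130 \frac{33}{27 + 162} - 120 = - 130 \cdot \frac{33}{189} - 120 = - 130 \cdot 33 \cdot \frac{1}{189} - 120 = \left(-130\right) \frac{11}{63} - 120 = - \frac{1430}{63} - 120 = - \frac{8990}{63}$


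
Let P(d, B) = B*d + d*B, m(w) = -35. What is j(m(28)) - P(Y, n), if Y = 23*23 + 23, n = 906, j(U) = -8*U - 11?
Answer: -999955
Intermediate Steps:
j(U) = -11 - 8*U
Y = 552 (Y = 529 + 23 = 552)
P(d, B) = 2*B*d (P(d, B) = B*d + B*d = 2*B*d)
j(m(28)) - P(Y, n) = (-11 - 8*(-35)) - 2*906*552 = (-11 + 280) - 1*1000224 = 269 - 1000224 = -999955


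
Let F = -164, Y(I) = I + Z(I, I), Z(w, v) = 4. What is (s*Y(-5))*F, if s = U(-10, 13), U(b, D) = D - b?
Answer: 3772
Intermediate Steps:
Y(I) = 4 + I (Y(I) = I + 4 = 4 + I)
s = 23 (s = 13 - 1*(-10) = 13 + 10 = 23)
(s*Y(-5))*F = (23*(4 - 5))*(-164) = (23*(-1))*(-164) = -23*(-164) = 3772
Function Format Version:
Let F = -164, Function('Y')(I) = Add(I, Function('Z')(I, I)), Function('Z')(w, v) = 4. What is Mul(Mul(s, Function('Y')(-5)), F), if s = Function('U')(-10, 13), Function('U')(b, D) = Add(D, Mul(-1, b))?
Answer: 3772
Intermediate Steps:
Function('Y')(I) = Add(4, I) (Function('Y')(I) = Add(I, 4) = Add(4, I))
s = 23 (s = Add(13, Mul(-1, -10)) = Add(13, 10) = 23)
Mul(Mul(s, Function('Y')(-5)), F) = Mul(Mul(23, Add(4, -5)), -164) = Mul(Mul(23, -1), -164) = Mul(-23, -164) = 3772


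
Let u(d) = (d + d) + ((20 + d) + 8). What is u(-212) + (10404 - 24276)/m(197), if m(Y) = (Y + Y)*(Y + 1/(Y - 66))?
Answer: -386510953/635522 ≈ -608.18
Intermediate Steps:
u(d) = 28 + 3*d (u(d) = 2*d + (28 + d) = 28 + 3*d)
m(Y) = 2*Y*(Y + 1/(-66 + Y)) (m(Y) = (2*Y)*(Y + 1/(-66 + Y)) = 2*Y*(Y + 1/(-66 + Y)))
u(-212) + (10404 - 24276)/m(197) = (28 + 3*(-212)) + (10404 - 24276)/((2*197*(1 + 197**2 - 66*197)/(-66 + 197))) = (28 - 636) - 13872*131/(394*(1 + 38809 - 13002)) = -608 - 13872/(2*197*(1/131)*25808) = -608 - 13872/10168352/131 = -608 - 13872*131/10168352 = -608 - 113577/635522 = -386510953/635522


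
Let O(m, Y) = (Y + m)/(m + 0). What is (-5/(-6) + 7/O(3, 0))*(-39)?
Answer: -611/2 ≈ -305.50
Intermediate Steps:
O(m, Y) = (Y + m)/m
(-5/(-6) + 7/O(3, 0))*(-39) = (-5/(-6) + 7/(((0 + 3)/3)))*(-39) = (-5*(-1/6) + 7/(((1/3)*3)))*(-39) = (5/6 + 7/1)*(-39) = (5/6 + 7*1)*(-39) = (5/6 + 7)*(-39) = (47/6)*(-39) = -611/2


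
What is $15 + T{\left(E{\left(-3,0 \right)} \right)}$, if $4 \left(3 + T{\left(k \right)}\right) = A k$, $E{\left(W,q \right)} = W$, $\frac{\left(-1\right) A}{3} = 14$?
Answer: $\frac{87}{2} \approx 43.5$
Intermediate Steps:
$A = -42$ ($A = \left(-3\right) 14 = -42$)
$T{\left(k \right)} = -3 - \frac{21 k}{2}$ ($T{\left(k \right)} = -3 + \frac{\left(-42\right) k}{4} = -3 - \frac{21 k}{2}$)
$15 + T{\left(E{\left(-3,0 \right)} \right)} = 15 - - \frac{57}{2} = 15 + \left(-3 + \frac{63}{2}\right) = 15 + \frac{57}{2} = \frac{87}{2}$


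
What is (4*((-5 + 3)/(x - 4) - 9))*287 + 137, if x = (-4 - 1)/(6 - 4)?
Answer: -127943/13 ≈ -9841.8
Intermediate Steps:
x = -5/2 ≈ -2.5000
(4*((-5 + 3)/(x - 4) - 9))*287 + 137 = (4*((-5 + 3)/(-5/2 - 4) - 9))*287 + 137 = (4*(-2/(-13/2) - 9))*287 + 137 = (4*(-2*(-2/13) - 9))*287 + 137 = (4*(4/13 - 9))*287 + 137 = (4*(-113/13))*287 + 137 = -452/13*287 + 137 = -129724/13 + 137 = -127943/13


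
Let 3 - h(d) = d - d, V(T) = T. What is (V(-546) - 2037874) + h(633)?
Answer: -2038417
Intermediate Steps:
h(d) = 3 (h(d) = 3 - (d - d) = 3 - 1*0 = 3 + 0 = 3)
(V(-546) - 2037874) + h(633) = (-546 - 2037874) + 3 = -2038420 + 3 = -2038417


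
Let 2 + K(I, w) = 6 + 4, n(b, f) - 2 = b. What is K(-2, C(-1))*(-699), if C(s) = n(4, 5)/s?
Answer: -5592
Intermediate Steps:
n(b, f) = 2 + b
C(s) = 6/s (C(s) = (2 + 4)/s = 6/s)
K(I, w) = 8 (K(I, w) = -2 + (6 + 4) = -2 + 10 = 8)
K(-2, C(-1))*(-699) = 8*(-699) = -5592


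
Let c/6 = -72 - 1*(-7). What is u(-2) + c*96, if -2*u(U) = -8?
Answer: -37436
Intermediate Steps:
u(U) = 4 (u(U) = -½*(-8) = 4)
c = -390 (c = 6*(-72 - 1*(-7)) = 6*(-72 + 7) = 6*(-65) = -390)
u(-2) + c*96 = 4 - 390*96 = 4 - 37440 = -37436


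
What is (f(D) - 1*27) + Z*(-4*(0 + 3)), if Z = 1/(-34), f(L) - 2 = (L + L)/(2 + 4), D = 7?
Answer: -1138/51 ≈ -22.314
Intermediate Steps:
f(L) = 2 + L/3 (f(L) = 2 + (L + L)/(2 + 4) = 2 + (2*L)/6 = 2 + (2*L)*(⅙) = 2 + L/3)
Z = -1/34 ≈ -0.029412
(f(D) - 1*27) + Z*(-4*(0 + 3)) = ((2 + (⅓)*7) - 1*27) - (-2)*(0 + 3)/17 = ((2 + 7/3) - 27) - (-2)*3/17 = (13/3 - 27) - 1/34*(-12) = -68/3 + 6/17 = -1138/51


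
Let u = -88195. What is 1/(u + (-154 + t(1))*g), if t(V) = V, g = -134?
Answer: -1/67693 ≈ -1.4773e-5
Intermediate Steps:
1/(u + (-154 + t(1))*g) = 1/(-88195 + (-154 + 1)*(-134)) = 1/(-88195 - 153*(-134)) = 1/(-88195 + 20502) = 1/(-67693) = -1/67693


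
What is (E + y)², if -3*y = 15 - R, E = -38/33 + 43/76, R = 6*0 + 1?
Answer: 19280881/698896 ≈ 27.588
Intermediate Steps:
R = 1 (R = 0 + 1 = 1)
E = -1469/2508 (E = -38*1/33 + 43*(1/76) = -38/33 + 43/76 = -1469/2508 ≈ -0.58573)
y = -14/3 (y = -(15 - 1*1)/3 = -(15 - 1)/3 = -⅓*14 = -14/3 ≈ -4.6667)
(E + y)² = (-1469/2508 - 14/3)² = (-4391/836)² = 19280881/698896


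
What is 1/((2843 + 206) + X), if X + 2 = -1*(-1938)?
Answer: 1/4985 ≈ 0.00020060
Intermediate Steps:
X = 1936 (X = -2 - 1*(-1938) = -2 + 1938 = 1936)
1/((2843 + 206) + X) = 1/((2843 + 206) + 1936) = 1/(3049 + 1936) = 1/4985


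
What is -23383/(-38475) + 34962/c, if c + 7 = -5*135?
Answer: -664607872/13119975 ≈ -50.656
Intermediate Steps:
c = -682 (c = -7 - 5*135 = -7 - 675 = -682)
-23383/(-38475) + 34962/c = -23383/(-38475) + 34962/(-682) = -23383*(-1/38475) + 34962*(-1/682) = 23383/38475 - 17481/341 = -664607872/13119975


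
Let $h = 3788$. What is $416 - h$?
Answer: $-3372$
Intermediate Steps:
$416 - h = 416 - 3788 = -3372$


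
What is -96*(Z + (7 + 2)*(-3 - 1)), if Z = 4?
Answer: 3072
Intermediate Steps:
-96*(Z + (7 + 2)*(-3 - 1)) = -96*(4 + (7 + 2)*(-3 - 1)) = -96*(4 + 9*(-4)) = -96*(4 - 36) = -96*(-32) = 3072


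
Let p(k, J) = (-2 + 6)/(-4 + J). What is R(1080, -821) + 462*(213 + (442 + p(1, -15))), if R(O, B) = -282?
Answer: 5742384/19 ≈ 3.0223e+5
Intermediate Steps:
p(k, J) = 4/(-4 + J)
R(1080, -821) + 462*(213 + (442 + p(1, -15))) = -282 + 462*(213 + (442 + 4/(-4 - 15))) = -282 + 462*(213 + (442 + 4/(-19))) = -282 + 462*(213 + (442 + 4*(-1/19))) = -282 + 462*(213 + (442 - 4/19)) = -282 + 462*(213 + 8394/19) = -282 + 462*(12441/19) = -282 + 5747742/19 = 5742384/19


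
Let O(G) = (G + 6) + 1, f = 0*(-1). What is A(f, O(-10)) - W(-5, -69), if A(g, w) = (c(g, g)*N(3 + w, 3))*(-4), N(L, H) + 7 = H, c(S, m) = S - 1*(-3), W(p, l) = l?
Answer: 117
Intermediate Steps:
f = 0
c(S, m) = 3 + S (c(S, m) = S + 3 = 3 + S)
N(L, H) = -7 + H
O(G) = 7 + G (O(G) = (6 + G) + 1 = 7 + G)
A(g, w) = 48 + 16*g (A(g, w) = ((3 + g)*(-7 + 3))*(-4) = ((3 + g)*(-4))*(-4) = (-12 - 4*g)*(-4) = 48 + 16*g)
A(f, O(-10)) - W(-5, -69) = (48 + 16*0) - 1*(-69) = (48 + 0) + 69 = 48 + 69 = 117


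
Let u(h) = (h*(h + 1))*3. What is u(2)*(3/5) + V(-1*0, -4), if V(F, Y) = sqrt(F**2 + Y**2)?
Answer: 74/5 ≈ 14.800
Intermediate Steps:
u(h) = 3*h*(1 + h) (u(h) = (h*(1 + h))*3 = 3*h*(1 + h))
u(2)*(3/5) + V(-1*0, -4) = (3*2*(1 + 2))*(3/5) + sqrt((-1*0)**2 + (-4)**2) = (3*2*3)*(3*(1/5)) + sqrt(0**2 + 16) = 18*(3/5) + sqrt(0 + 16) = 54/5 + sqrt(16) = 54/5 + 4 = 74/5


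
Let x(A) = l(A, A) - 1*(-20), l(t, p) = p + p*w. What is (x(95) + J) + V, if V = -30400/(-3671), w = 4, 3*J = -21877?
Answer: -74767832/11013 ≈ -6789.1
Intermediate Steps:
J = -21877/3 (J = (⅓)*(-21877) = -21877/3 ≈ -7292.3)
V = 30400/3671 (V = -30400*(-1/3671) = 30400/3671 ≈ 8.2811)
l(t, p) = 5*p (l(t, p) = p + p*4 = p + 4*p = 5*p)
x(A) = 20 + 5*A (x(A) = 5*A - 1*(-20) = 5*A + 20 = 20 + 5*A)
(x(95) + J) + V = ((20 + 5*95) - 21877/3) + 30400/3671 = ((20 + 475) - 21877/3) + 30400/3671 = (495 - 21877/3) + 30400/3671 = -20392/3 + 30400/3671 = -74767832/11013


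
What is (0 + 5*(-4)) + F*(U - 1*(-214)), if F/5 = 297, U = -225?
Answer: -16355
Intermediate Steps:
F = 1485 (F = 5*297 = 1485)
(0 + 5*(-4)) + F*(U - 1*(-214)) = (0 + 5*(-4)) + 1485*(-225 - 1*(-214)) = (0 - 20) + 1485*(-225 + 214) = -20 + 1485*(-11) = -20 - 16335 = -16355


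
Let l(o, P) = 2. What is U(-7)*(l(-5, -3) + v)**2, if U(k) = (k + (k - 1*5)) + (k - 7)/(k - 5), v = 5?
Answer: -5243/6 ≈ -873.83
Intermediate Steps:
U(k) = -5 + 2*k + (-7 + k)/(-5 + k) (U(k) = (k + (k - 5)) + (-7 + k)/(-5 + k) = (k + (-5 + k)) + (-7 + k)/(-5 + k) = (-5 + 2*k) + (-7 + k)/(-5 + k) = -5 + 2*k + (-7 + k)/(-5 + k))
U(-7)*(l(-5, -3) + v)**2 = (2*(9 + (-7)**2 - 7*(-7))/(-5 - 7))*(2 + 5)**2 = (2*(9 + 49 + 49)/(-12))*7**2 = (2*(-1/12)*107)*49 = -107/6*49 = -5243/6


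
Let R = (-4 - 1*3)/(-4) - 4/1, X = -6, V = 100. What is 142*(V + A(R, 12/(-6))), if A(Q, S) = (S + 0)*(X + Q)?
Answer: 16543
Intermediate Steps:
R = -9/4 (R = (-4 - 3)*(-¼) - 4*1 = -7*(-¼) - 4 = 7/4 - 4 = -9/4 ≈ -2.2500)
A(Q, S) = S*(-6 + Q) (A(Q, S) = (S + 0)*(-6 + Q) = S*(-6 + Q))
142*(V + A(R, 12/(-6))) = 142*(100 + (12/(-6))*(-6 - 9/4)) = 142*(100 + (12*(-⅙))*(-33/4)) = 142*(100 - 2*(-33/4)) = 142*(100 + 33/2) = 142*(233/2) = 16543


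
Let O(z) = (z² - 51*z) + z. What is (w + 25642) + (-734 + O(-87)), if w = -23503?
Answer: 13324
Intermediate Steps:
O(z) = z² - 50*z
(w + 25642) + (-734 + O(-87)) = (-23503 + 25642) + (-734 - 87*(-50 - 87)) = 2139 + (-734 - 87*(-137)) = 2139 + (-734 + 11919) = 2139 + 11185 = 13324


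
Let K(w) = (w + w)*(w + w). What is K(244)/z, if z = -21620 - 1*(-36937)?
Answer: 238144/15317 ≈ 15.548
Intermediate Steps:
K(w) = 4*w**2 (K(w) = (2*w)*(2*w) = 4*w**2)
z = 15317 (z = -21620 + 36937 = 15317)
K(244)/z = (4*244**2)/15317 = (4*59536)*(1/15317) = 238144*(1/15317) = 238144/15317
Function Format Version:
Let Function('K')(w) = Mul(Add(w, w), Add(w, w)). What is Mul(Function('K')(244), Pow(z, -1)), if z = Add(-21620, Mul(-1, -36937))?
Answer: Rational(238144, 15317) ≈ 15.548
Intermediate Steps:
Function('K')(w) = Mul(4, Pow(w, 2)) (Function('K')(w) = Mul(Mul(2, w), Mul(2, w)) = Mul(4, Pow(w, 2)))
z = 15317 (z = Add(-21620, 36937) = 15317)
Mul(Function('K')(244), Pow(z, -1)) = Mul(Mul(4, Pow(244, 2)), Pow(15317, -1)) = Mul(Mul(4, 59536), Rational(1, 15317)) = Mul(238144, Rational(1, 15317)) = Rational(238144, 15317)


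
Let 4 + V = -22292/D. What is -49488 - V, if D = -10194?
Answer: -252231094/5097 ≈ -49486.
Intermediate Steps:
V = -9242/5097 (V = -4 - 22292/(-10194) = -4 - 22292*(-1/10194) = -4 + 11146/5097 = -9242/5097 ≈ -1.8132)
-49488 - V = -49488 - 1*(-9242/5097) = -49488 + 9242/5097 = -252231094/5097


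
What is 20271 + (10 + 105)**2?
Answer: 33496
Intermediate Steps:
20271 + (10 + 105)**2 = 20271 + 115**2 = 20271 + 13225 = 33496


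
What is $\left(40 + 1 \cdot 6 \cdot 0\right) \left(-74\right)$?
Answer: $-2960$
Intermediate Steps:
$\left(40 + 1 \cdot 6 \cdot 0\right) \left(-74\right) = \left(40 + 6 \cdot 0\right) \left(-74\right) = \left(40 + 0\right) \left(-74\right) = 40 \left(-74\right) = -2960$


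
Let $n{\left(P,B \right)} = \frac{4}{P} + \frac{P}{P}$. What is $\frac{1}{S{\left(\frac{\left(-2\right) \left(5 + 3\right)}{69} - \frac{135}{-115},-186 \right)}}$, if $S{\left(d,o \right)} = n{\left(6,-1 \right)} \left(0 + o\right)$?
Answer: $- \frac{1}{310} \approx -0.0032258$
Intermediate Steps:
$n{\left(P,B \right)} = 1 + \frac{4}{P}$ ($n{\left(P,B \right)} = \frac{4}{P} + 1 = 1 + \frac{4}{P}$)
$S{\left(d,o \right)} = \frac{5 o}{3}$ ($S{\left(d,o \right)} = \frac{4 + 6}{6} \left(0 + o\right) = \frac{1}{6} \cdot 10 o = \frac{5 o}{3}$)
$\frac{1}{S{\left(\frac{\left(-2\right) \left(5 + 3\right)}{69} - \frac{135}{-115},-186 \right)}} = \frac{1}{\frac{5}{3} \left(-186\right)} = \frac{1}{-310} = - \frac{1}{310}$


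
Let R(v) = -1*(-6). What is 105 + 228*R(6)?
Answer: 1473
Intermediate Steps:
R(v) = 6
105 + 228*R(6) = 105 + 228*6 = 105 + 1368 = 1473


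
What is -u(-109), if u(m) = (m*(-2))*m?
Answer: 23762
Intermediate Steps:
u(m) = -2*m² (u(m) = (-2*m)*m = -2*m²)
-u(-109) = -(-2)*(-109)² = -(-2)*11881 = -1*(-23762) = 23762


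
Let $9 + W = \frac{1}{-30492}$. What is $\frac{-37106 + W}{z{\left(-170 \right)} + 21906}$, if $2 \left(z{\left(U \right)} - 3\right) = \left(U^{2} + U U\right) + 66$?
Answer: $- \frac{1131710581}{1550274264} \approx -0.73001$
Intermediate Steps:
$W = - \frac{274429}{30492}$ ($W = -9 + \frac{1}{-30492} = -9 - \frac{1}{30492} = - \frac{274429}{30492} \approx -9.0$)
$z{\left(U \right)} = 36 + U^{2}$ ($z{\left(U \right)} = 3 + \frac{\left(U^{2} + U U\right) + 66}{2} = 3 + \frac{\left(U^{2} + U^{2}\right) + 66}{2} = 3 + \frac{2 U^{2} + 66}{2} = 3 + \frac{66 + 2 U^{2}}{2} = 3 + \left(33 + U^{2}\right) = 36 + U^{2}$)
$\frac{-37106 + W}{z{\left(-170 \right)} + 21906} = \frac{-37106 - \frac{274429}{30492}}{\left(36 + \left(-170\right)^{2}\right) + 21906} = - \frac{1131710581}{30492 \left(\left(36 + 28900\right) + 21906\right)} = - \frac{1131710581}{30492 \left(28936 + 21906\right)} = - \frac{1131710581}{30492 \cdot 50842} = \left(- \frac{1131710581}{30492}\right) \frac{1}{50842} = - \frac{1131710581}{1550274264}$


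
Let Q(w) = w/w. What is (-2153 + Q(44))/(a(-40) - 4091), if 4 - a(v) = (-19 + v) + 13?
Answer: 2152/4041 ≈ 0.53254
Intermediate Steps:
a(v) = 10 - v (a(v) = 4 - ((-19 + v) + 13) = 4 - (-6 + v) = 4 + (6 - v) = 10 - v)
Q(w) = 1
(-2153 + Q(44))/(a(-40) - 4091) = (-2153 + 1)/((10 - 1*(-40)) - 4091) = -2152/((10 + 40) - 4091) = -2152/(50 - 4091) = -2152/(-4041) = -2152*(-1/4041) = 2152/4041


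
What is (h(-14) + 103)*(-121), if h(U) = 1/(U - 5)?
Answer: -236676/19 ≈ -12457.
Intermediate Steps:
h(U) = 1/(-5 + U)
(h(-14) + 103)*(-121) = (1/(-5 - 14) + 103)*(-121) = (1/(-19) + 103)*(-121) = (-1/19 + 103)*(-121) = (1956/19)*(-121) = -236676/19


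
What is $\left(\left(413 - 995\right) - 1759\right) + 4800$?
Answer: $2459$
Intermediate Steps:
$\left(\left(413 - 995\right) - 1759\right) + 4800 = \left(-582 - 1759\right) + 4800 = -2341 + 4800 = 2459$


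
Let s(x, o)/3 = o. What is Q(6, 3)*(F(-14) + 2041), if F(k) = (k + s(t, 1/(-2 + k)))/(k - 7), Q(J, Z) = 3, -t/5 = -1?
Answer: 686003/112 ≈ 6125.0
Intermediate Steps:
t = 5 (t = -5*(-1) = 5)
s(x, o) = 3*o
F(k) = (k + 3/(-2 + k))/(-7 + k) (F(k) = (k + 3/(-2 + k))/(k - 7) = (k + 3/(-2 + k))/(-7 + k))
Q(6, 3)*(F(-14) + 2041) = 3*((3 - 14*(-2 - 14))/((-7 - 14)*(-2 - 14)) + 2041) = 3*((3 - 14*(-16))/(-21*(-16)) + 2041) = 3*(-1/21*(-1/16)*(3 + 224) + 2041) = 3*(-1/21*(-1/16)*227 + 2041) = 3*(227/336 + 2041) = 3*(686003/336) = 686003/112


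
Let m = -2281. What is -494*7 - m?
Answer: -1177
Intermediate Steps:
-494*7 - m = -494*7 - 1*(-2281) = -3458 + 2281 = -1177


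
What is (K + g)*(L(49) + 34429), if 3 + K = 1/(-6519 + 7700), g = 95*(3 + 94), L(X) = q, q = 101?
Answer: 375664749690/1181 ≈ 3.1809e+8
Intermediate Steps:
L(X) = 101
g = 9215 (g = 95*97 = 9215)
K = -3542/1181 (K = -3 + 1/(-6519 + 7700) = -3 + 1/1181 = -3542/1181 ≈ -2.9992)
(K + g)*(L(49) + 34429) = (-3542/1181 + 9215)*(101 + 34429) = (10879373/1181)*34530 = 375664749690/1181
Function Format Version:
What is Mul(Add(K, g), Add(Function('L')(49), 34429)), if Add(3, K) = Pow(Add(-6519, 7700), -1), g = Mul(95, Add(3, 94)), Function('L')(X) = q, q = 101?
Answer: Rational(375664749690, 1181) ≈ 3.1809e+8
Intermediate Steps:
Function('L')(X) = 101
g = 9215 (g = Mul(95, 97) = 9215)
K = Rational(-3542, 1181) (K = Add(-3, Pow(Add(-6519, 7700), -1)) = Add(-3, Pow(1181, -1)) = Add(-3, Rational(1, 1181)) = Rational(-3542, 1181) ≈ -2.9992)
Mul(Add(K, g), Add(Function('L')(49), 34429)) = Mul(Add(Rational(-3542, 1181), 9215), Add(101, 34429)) = Mul(Rational(10879373, 1181), 34530) = Rational(375664749690, 1181)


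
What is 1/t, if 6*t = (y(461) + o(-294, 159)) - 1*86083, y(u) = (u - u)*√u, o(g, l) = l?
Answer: -3/42962 ≈ -6.9829e-5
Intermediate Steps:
y(u) = 0 (y(u) = 0*√u = 0)
t = -42962/3 (t = ((0 + 159) - 1*86083)/6 = (159 - 86083)/6 = (⅙)*(-85924) = -42962/3 ≈ -14321.)
1/t = 1/(-42962/3) = -3/42962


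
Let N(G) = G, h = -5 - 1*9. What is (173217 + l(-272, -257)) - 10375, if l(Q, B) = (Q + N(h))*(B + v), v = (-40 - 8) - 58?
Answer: 266660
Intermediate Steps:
h = -14 (h = -5 - 9 = -14)
v = -106 (v = -48 - 58 = -106)
l(Q, B) = (-106 + B)*(-14 + Q) (l(Q, B) = (Q - 14)*(B - 106) = (-14 + Q)*(-106 + B) = (-106 + B)*(-14 + Q))
(173217 + l(-272, -257)) - 10375 = (173217 + (1484 - 106*(-272) - 14*(-257) - 257*(-272))) - 10375 = (173217 + (1484 + 28832 + 3598 + 69904)) - 10375 = (173217 + 103818) - 10375 = 277035 - 10375 = 266660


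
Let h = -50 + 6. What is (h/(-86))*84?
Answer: 1848/43 ≈ 42.977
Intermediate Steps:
h = -44
(h/(-86))*84 = -44/(-86)*84 = -44*(-1/86)*84 = (22/43)*84 = 1848/43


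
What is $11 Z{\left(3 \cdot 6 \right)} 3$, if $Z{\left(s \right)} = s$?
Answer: $594$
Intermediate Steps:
$11 Z{\left(3 \cdot 6 \right)} 3 = 11 \cdot 3 \cdot 6 \cdot 3 = 11 \cdot 18 \cdot 3 = 198 \cdot 3 = 594$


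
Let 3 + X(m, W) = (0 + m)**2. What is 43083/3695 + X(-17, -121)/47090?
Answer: 202983524/17399755 ≈ 11.666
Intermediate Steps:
X(m, W) = -3 + m**2 (X(m, W) = -3 + (0 + m)**2 = -3 + m**2)
43083/3695 + X(-17, -121)/47090 = 43083/3695 + (-3 + (-17)**2)/47090 = 43083*(1/3695) + (-3 + 289)*(1/47090) = 43083/3695 + 286*(1/47090) = 43083/3695 + 143/23545 = 202983524/17399755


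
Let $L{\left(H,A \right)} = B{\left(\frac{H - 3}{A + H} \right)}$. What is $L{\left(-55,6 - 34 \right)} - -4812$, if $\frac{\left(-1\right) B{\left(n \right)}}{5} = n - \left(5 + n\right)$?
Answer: $4837$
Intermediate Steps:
$B{\left(n \right)} = 25$ ($B{\left(n \right)} = - 5 \left(n - \left(5 + n\right)\right) = \left(-5\right) \left(-5\right) = 25$)
$L{\left(H,A \right)} = 25$
$L{\left(-55,6 - 34 \right)} - -4812 = 25 - -4812 = 25 + 4812 = 4837$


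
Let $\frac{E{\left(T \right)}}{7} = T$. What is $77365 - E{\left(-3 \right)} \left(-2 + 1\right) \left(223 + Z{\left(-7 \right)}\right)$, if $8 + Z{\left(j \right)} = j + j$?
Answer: $73144$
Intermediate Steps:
$E{\left(T \right)} = 7 T$
$Z{\left(j \right)} = -8 + 2 j$ ($Z{\left(j \right)} = -8 + \left(j + j\right) = -8 + 2 j$)
$77365 - E{\left(-3 \right)} \left(-2 + 1\right) \left(223 + Z{\left(-7 \right)}\right) = 77365 - 7 \left(-3\right) \left(-2 + 1\right) \left(223 + \left(-8 + 2 \left(-7\right)\right)\right) = 77365 - \left(-21\right) \left(-1\right) \left(223 - 22\right) = 77365 - 21 \left(223 - 22\right) = 77365 - 21 \cdot 201 = 77365 - 4221 = 73144$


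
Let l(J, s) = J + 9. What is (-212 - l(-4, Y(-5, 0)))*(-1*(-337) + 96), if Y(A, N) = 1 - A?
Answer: -93961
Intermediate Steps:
l(J, s) = 9 + J
(-212 - l(-4, Y(-5, 0)))*(-1*(-337) + 96) = (-212 - (9 - 4))*(-1*(-337) + 96) = (-212 - 1*5)*(337 + 96) = (-212 - 5)*433 = -217*433 = -93961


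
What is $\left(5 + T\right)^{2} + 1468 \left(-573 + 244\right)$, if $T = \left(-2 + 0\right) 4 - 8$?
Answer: $-482851$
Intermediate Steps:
$T = -16$ ($T = \left(-2\right) 4 - 8 = -8 - 8 = -16$)
$\left(5 + T\right)^{2} + 1468 \left(-573 + 244\right) = \left(5 - 16\right)^{2} + 1468 \left(-573 + 244\right) = \left(-11\right)^{2} + 1468 \left(-329\right) = 121 - 482972 = -482851$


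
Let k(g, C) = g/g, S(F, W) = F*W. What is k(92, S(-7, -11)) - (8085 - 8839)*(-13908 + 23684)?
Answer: 7371105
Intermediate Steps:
k(g, C) = 1
k(92, S(-7, -11)) - (8085 - 8839)*(-13908 + 23684) = 1 - (8085 - 8839)*(-13908 + 23684) = 1 - (-754)*9776 = 1 - 1*(-7371104) = 1 + 7371104 = 7371105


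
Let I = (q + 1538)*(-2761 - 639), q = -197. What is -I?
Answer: 4559400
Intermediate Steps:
I = -4559400 (I = (-197 + 1538)*(-2761 - 639) = 1341*(-3400) = -4559400)
-I = -1*(-4559400) = 4559400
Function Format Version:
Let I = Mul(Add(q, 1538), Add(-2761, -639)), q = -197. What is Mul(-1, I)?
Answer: 4559400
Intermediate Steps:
I = -4559400 (I = Mul(Add(-197, 1538), Add(-2761, -639)) = Mul(1341, -3400) = -4559400)
Mul(-1, I) = Mul(-1, -4559400) = 4559400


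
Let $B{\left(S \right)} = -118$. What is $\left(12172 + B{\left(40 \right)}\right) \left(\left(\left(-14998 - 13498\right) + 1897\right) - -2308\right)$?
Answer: $-292803714$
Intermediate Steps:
$\left(12172 + B{\left(40 \right)}\right) \left(\left(\left(-14998 - 13498\right) + 1897\right) - -2308\right) = \left(12172 - 118\right) \left(\left(\left(-14998 - 13498\right) + 1897\right) - -2308\right) = 12054 \left(\left(-28496 + 1897\right) + 2308\right) = 12054 \left(-26599 + 2308\right) = 12054 \left(-24291\right) = -292803714$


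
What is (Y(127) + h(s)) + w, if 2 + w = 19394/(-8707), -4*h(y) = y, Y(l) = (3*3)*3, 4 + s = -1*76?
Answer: 372421/8707 ≈ 42.773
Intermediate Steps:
s = -80 (s = -4 - 1*76 = -4 - 76 = -80)
Y(l) = 27 (Y(l) = 9*3 = 27)
h(y) = -y/4
w = -36808/8707 (w = -2 + 19394/(-8707) = -2 + 19394*(-1/8707) = -2 - 19394/8707 = -36808/8707 ≈ -4.2274)
(Y(127) + h(s)) + w = (27 - 1/4*(-80)) - 36808/8707 = (27 + 20) - 36808/8707 = 47 - 36808/8707 = 372421/8707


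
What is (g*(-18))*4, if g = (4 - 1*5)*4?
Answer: 288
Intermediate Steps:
g = -4 (g = (4 - 5)*4 = -1*4 = -4)
(g*(-18))*4 = -4*(-18)*4 = 72*4 = 288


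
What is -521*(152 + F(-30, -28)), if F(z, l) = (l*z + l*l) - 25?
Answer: -912271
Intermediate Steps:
F(z, l) = -25 + l² + l*z (F(z, l) = (l*z + l²) - 25 = (l² + l*z) - 25 = -25 + l² + l*z)
-521*(152 + F(-30, -28)) = -521*(152 + (-25 + (-28)² - 28*(-30))) = -521*(152 + (-25 + 784 + 840)) = -521*(152 + 1599) = -521*1751 = -912271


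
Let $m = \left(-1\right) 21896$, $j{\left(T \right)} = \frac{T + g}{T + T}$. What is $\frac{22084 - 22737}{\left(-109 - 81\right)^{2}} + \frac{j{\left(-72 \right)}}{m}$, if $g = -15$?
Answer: $- \frac{171838781}{9485347200} \approx -0.018116$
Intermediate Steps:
$j{\left(T \right)} = \frac{-15 + T}{2 T}$ ($j{\left(T \right)} = \frac{T - 15}{T + T} = \frac{-15 + T}{2 T}$)
$m = -21896$
$\frac{22084 - 22737}{\left(-109 - 81\right)^{2}} + \frac{j{\left(-72 \right)}}{m} = \frac{22084 - 22737}{\left(-109 - 81\right)^{2}} + \frac{\frac{1}{2} \frac{1}{-72} \left(-15 - 72\right)}{-21896} = \frac{22084 - 22737}{\left(-190\right)^{2}} + \frac{1}{2} \left(- \frac{1}{72}\right) \left(-87\right) \left(- \frac{1}{21896}\right) = - \frac{653}{36100} + \frac{29}{48} \left(- \frac{1}{21896}\right) = \left(-653\right) \frac{1}{36100} - \frac{29}{1051008} = - \frac{653}{36100} - \frac{29}{1051008} = - \frac{171838781}{9485347200}$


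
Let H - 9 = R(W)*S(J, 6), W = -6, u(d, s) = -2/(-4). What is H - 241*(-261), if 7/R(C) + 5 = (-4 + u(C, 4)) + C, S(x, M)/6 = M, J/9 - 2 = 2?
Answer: 1823886/29 ≈ 62893.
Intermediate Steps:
u(d, s) = ½ (u(d, s) = -2*(-¼) = ½)
J = 36 (J = 18 + 9*2 = 18 + 18 = 36)
S(x, M) = 6*M
R(C) = 7/(-17/2 + C) (R(C) = 7/(-5 + ((-4 + ½) + C)) = 7/(-5 + (-7/2 + C)) = 7/(-17/2 + C))
H = -243/29 (H = 9 + (14/(-17 + 2*(-6)))*(6*6) = 9 + (14/(-17 - 12))*36 = 9 + (14/(-29))*36 = 9 + (14*(-1/29))*36 = 9 - 14/29*36 = 9 - 504/29 = -243/29 ≈ -8.3793)
H - 241*(-261) = -243/29 - 241*(-261) = -243/29 + 62901 = 1823886/29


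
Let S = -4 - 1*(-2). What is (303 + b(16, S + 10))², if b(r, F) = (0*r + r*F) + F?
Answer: 192721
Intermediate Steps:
S = -2 (S = -4 + 2 = -2)
b(r, F) = F + F*r (b(r, F) = (0 + F*r) + F = F*r + F = F + F*r)
(303 + b(16, S + 10))² = (303 + (-2 + 10)*(1 + 16))² = (303 + 8*17)² = (303 + 136)² = 439² = 192721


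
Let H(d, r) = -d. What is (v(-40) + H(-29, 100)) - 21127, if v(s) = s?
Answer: -21138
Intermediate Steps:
(v(-40) + H(-29, 100)) - 21127 = (-40 - 1*(-29)) - 21127 = (-40 + 29) - 21127 = -11 - 21127 = -21138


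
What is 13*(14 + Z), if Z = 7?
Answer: 273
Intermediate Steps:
13*(14 + Z) = 13*(14 + 7) = 13*21 = 273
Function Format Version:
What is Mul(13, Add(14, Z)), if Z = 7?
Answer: 273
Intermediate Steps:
Mul(13, Add(14, Z)) = Mul(13, Add(14, 7)) = Mul(13, 21) = 273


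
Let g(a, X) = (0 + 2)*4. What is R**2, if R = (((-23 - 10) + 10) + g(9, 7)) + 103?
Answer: 7744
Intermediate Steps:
g(a, X) = 8 (g(a, X) = 2*4 = 8)
R = 88 (R = (((-23 - 10) + 10) + 8) + 103 = ((-33 + 10) + 8) + 103 = (-23 + 8) + 103 = -15 + 103 = 88)
R**2 = 88**2 = 7744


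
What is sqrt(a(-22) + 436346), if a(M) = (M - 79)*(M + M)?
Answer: sqrt(440790) ≈ 663.92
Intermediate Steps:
a(M) = 2*M*(-79 + M) (a(M) = (-79 + M)*(2*M) = 2*M*(-79 + M))
sqrt(a(-22) + 436346) = sqrt(2*(-22)*(-79 - 22) + 436346) = sqrt(2*(-22)*(-101) + 436346) = sqrt(4444 + 436346) = sqrt(440790)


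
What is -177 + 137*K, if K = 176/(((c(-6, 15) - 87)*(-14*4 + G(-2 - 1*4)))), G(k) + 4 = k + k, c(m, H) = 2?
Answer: -132391/765 ≈ -173.06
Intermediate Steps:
G(k) = -4 + 2*k (G(k) = -4 + (k + k) = -4 + 2*k)
K = 22/765 (K = 176/(((2 - 87)*(-14*4 + (-4 + 2*(-2 - 1*4))))) = 176/((-85*(-56 + (-4 + 2*(-2 - 4))))) = 176/((-85*(-56 + (-4 + 2*(-6))))) = 176/((-85*(-56 + (-4 - 12)))) = 176/((-85*(-56 - 16))) = 176/((-85*(-72))) = 176/6120 = 176*(1/6120) = 22/765 ≈ 0.028758)
-177 + 137*K = -177 + 137*(22/765) = -177 + 3014/765 = -132391/765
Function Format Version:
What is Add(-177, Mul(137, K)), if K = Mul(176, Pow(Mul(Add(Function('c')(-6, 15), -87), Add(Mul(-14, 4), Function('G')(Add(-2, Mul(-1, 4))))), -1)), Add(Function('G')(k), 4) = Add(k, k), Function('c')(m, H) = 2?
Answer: Rational(-132391, 765) ≈ -173.06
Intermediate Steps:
Function('G')(k) = Add(-4, Mul(2, k)) (Function('G')(k) = Add(-4, Add(k, k)) = Add(-4, Mul(2, k)))
K = Rational(22, 765) (K = Mul(176, Pow(Mul(Add(2, -87), Add(Mul(-14, 4), Add(-4, Mul(2, Add(-2, Mul(-1, 4)))))), -1)) = Mul(176, Pow(Mul(-85, Add(-56, Add(-4, Mul(2, Add(-2, -4))))), -1)) = Mul(176, Pow(Mul(-85, Add(-56, Add(-4, Mul(2, -6)))), -1)) = Mul(176, Pow(Mul(-85, Add(-56, Add(-4, -12))), -1)) = Mul(176, Pow(Mul(-85, Add(-56, -16)), -1)) = Mul(176, Pow(Mul(-85, -72), -1)) = Mul(176, Pow(6120, -1)) = Mul(176, Rational(1, 6120)) = Rational(22, 765) ≈ 0.028758)
Add(-177, Mul(137, K)) = Add(-177, Mul(137, Rational(22, 765))) = Add(-177, Rational(3014, 765)) = Rational(-132391, 765)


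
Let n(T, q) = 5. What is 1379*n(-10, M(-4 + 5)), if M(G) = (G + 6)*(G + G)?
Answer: 6895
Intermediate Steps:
M(G) = 2*G*(6 + G) (M(G) = (6 + G)*(2*G) = 2*G*(6 + G))
1379*n(-10, M(-4 + 5)) = 1379*5 = 6895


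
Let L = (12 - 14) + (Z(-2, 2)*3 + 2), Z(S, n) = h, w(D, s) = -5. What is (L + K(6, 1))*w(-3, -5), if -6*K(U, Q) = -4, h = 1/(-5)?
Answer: -1/3 ≈ -0.33333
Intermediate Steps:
h = -1/5 (h = 1*(-1/5) = -1/5 ≈ -0.20000)
K(U, Q) = 2/3 (K(U, Q) = -1/6*(-4) = 2/3)
Z(S, n) = -1/5
L = -3/5 (L = (12 - 14) + (-1/5*3 + 2) = -2 + (-3/5 + 2) = -2 + 7/5 = -3/5 ≈ -0.60000)
(L + K(6, 1))*w(-3, -5) = (-3/5 + 2/3)*(-5) = (1/15)*(-5) = -1/3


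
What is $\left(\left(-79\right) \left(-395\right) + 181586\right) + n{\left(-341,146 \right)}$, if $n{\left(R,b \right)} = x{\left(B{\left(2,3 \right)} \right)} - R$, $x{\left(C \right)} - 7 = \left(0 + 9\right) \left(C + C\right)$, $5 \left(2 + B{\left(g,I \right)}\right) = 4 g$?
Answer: $\frac{1065659}{5} \approx 2.1313 \cdot 10^{5}$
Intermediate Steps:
$B{\left(g,I \right)} = -2 + \frac{4 g}{5}$
$x{\left(C \right)} = 7 + 18 C$ ($x{\left(C \right)} = 7 + \left(0 + 9\right) \left(C + C\right) = 7 + 9 \cdot 2 C = 7 + 18 C$)
$n{\left(R,b \right)} = - \frac{1}{5} - R$ ($n{\left(R,b \right)} = \left(7 + 18 \left(-2 + \frac{4}{5} \cdot 2\right)\right) - R = \left(7 + 18 \left(-2 + \frac{8}{5}\right)\right) - R = \left(7 + 18 \left(- \frac{2}{5}\right)\right) - R = \left(7 - \frac{36}{5}\right) - R = - \frac{1}{5} - R$)
$\left(\left(-79\right) \left(-395\right) + 181586\right) + n{\left(-341,146 \right)} = \left(\left(-79\right) \left(-395\right) + 181586\right) - - \frac{1704}{5} = \left(31205 + 181586\right) + \left(- \frac{1}{5} + 341\right) = 212791 + \frac{1704}{5} = \frac{1065659}{5}$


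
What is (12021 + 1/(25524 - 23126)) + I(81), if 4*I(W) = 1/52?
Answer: 2997942535/249392 ≈ 12021.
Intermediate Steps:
I(W) = 1/208 (I(W) = (¼)/52 = (¼)*(1/52) = 1/208)
(12021 + 1/(25524 - 23126)) + I(81) = (12021 + 1/(25524 - 23126)) + 1/208 = (12021 + 1/2398) + 1/208 = 28826359/2398 + 1/208 = 2997942535/249392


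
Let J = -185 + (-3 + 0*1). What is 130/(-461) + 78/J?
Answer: -30199/43334 ≈ -0.69689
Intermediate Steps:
J = -188 (J = -185 + (-3 + 0) = -185 - 3 = -188)
130/(-461) + 78/J = 130/(-461) + 78/(-188) = 130*(-1/461) + 78*(-1/188) = -130/461 - 39/94 = -30199/43334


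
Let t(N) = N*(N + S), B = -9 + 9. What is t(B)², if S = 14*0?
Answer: 0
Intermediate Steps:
B = 0
S = 0
t(N) = N² (t(N) = N*(N + 0) = N*N = N²)
t(B)² = (0²)² = 0² = 0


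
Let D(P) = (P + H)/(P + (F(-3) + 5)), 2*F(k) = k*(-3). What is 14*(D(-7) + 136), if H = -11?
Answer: 9016/5 ≈ 1803.2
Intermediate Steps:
F(k) = -3*k/2 (F(k) = (k*(-3))/2 = (-3*k)/2 = -3*k/2)
D(P) = (-11 + P)/(19/2 + P) (D(P) = (P - 11)/(P + (-3/2*(-3) + 5)) = (-11 + P)/(P + (9/2 + 5)) = (-11 + P)/(P + 19/2) = (-11 + P)/(19/2 + P))
14*(D(-7) + 136) = 14*(2*(-11 - 7)/(19 + 2*(-7)) + 136) = 14*(2*(-18)/(19 - 14) + 136) = 14*(2*(-18)/5 + 136) = 14*(2*(1/5)*(-18) + 136) = 14*(-36/5 + 136) = 14*(644/5) = 9016/5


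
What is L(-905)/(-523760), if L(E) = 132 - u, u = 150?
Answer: 9/261880 ≈ 3.4367e-5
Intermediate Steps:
L(E) = -18 (L(E) = 132 - 1*150 = 132 - 150 = -18)
L(-905)/(-523760) = -18/(-523760) = -18*(-1/523760) = 9/261880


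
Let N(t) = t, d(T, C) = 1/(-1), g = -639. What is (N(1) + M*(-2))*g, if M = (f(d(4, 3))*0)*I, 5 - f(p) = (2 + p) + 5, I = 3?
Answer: -639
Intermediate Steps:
d(T, C) = -1
f(p) = -2 - p (f(p) = 5 - ((2 + p) + 5) = 5 - (7 + p) = 5 + (-7 - p) = -2 - p)
M = 0 (M = ((-2 - 1*(-1))*0)*3 = ((-2 + 1)*0)*3 = -1*0*3 = 0*3 = 0)
(N(1) + M*(-2))*g = (1 + 0*(-2))*(-639) = (1 + 0)*(-639) = 1*(-639) = -639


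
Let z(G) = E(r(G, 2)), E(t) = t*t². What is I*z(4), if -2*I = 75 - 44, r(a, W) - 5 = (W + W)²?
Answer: -287091/2 ≈ -1.4355e+5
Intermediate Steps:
r(a, W) = 5 + 4*W² (r(a, W) = 5 + (W + W)² = 5 + (2*W)² = 5 + 4*W²)
E(t) = t³
z(G) = 9261 (z(G) = (5 + 4*2²)³ = (5 + 4*4)³ = (5 + 16)³ = 21³ = 9261)
I = -31/2 (I = -(75 - 44)/2 = -½*31 = -31/2 ≈ -15.500)
I*z(4) = -31/2*9261 = -287091/2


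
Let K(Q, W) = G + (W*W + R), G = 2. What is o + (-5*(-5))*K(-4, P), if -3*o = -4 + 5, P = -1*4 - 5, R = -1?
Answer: 6149/3 ≈ 2049.7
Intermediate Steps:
P = -9 (P = -4 - 5 = -9)
K(Q, W) = 1 + W² (K(Q, W) = 2 + (W*W - 1) = 2 + (W² - 1) = 2 + (-1 + W²) = 1 + W²)
o = -⅓ (o = -(-4 + 5)/3 = -⅓*1 = -⅓ ≈ -0.33333)
o + (-5*(-5))*K(-4, P) = -⅓ + (-5*(-5))*(1 + (-9)²) = -⅓ + 25*(1 + 81) = -⅓ + 25*82 = -⅓ + 2050 = 6149/3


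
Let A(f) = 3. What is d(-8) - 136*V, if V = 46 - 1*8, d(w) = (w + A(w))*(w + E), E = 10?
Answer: -5178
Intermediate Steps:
d(w) = (3 + w)*(10 + w) (d(w) = (w + 3)*(w + 10) = (3 + w)*(10 + w))
V = 38 (V = 46 - 8 = 38)
d(-8) - 136*V = (30 + (-8)² + 13*(-8)) - 136*38 = (30 + 64 - 104) - 5168 = -10 - 5168 = -5178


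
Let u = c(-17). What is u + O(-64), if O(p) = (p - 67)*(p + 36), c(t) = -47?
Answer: 3621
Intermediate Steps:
u = -47
O(p) = (-67 + p)*(36 + p)
u + O(-64) = -47 + (-2412 + (-64)² - 31*(-64)) = -47 + (-2412 + 4096 + 1984) = -47 + 3668 = 3621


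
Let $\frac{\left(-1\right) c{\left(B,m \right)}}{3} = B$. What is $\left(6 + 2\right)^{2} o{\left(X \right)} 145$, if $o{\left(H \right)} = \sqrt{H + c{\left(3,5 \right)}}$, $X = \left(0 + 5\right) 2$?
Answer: $9280$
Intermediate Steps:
$X = 10$ ($X = 5 \cdot 2 = 10$)
$c{\left(B,m \right)} = - 3 B$
$o{\left(H \right)} = \sqrt{-9 + H}$ ($o{\left(H \right)} = \sqrt{H - 9} = \sqrt{-9 + H}$)
$\left(6 + 2\right)^{2} o{\left(X \right)} 145 = \left(6 + 2\right)^{2} \sqrt{-9 + 10} \cdot 145 = 8^{2} \sqrt{1} \cdot 145 = 64 \cdot 1 \cdot 145 = 64 \cdot 145 = 9280$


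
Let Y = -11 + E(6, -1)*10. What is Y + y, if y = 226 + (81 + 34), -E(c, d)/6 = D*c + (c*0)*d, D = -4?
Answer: 1770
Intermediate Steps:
E(c, d) = 24*c (E(c, d) = -6*(-4*c + (c*0)*d) = -6*(-4*c + 0*d) = -6*(-4*c + 0) = -(-24)*c = 24*c)
y = 341 (y = 226 + 115 = 341)
Y = 1429 (Y = -11 + (24*6)*10 = -11 + 144*10 = -11 + 1440 = 1429)
Y + y = 1429 + 341 = 1770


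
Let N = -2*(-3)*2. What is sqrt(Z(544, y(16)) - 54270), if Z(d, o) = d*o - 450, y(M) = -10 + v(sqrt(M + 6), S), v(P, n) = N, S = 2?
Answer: 8*I*sqrt(838) ≈ 231.59*I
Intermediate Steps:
N = 12 (N = 6*2 = 12)
v(P, n) = 12
y(M) = 2 (y(M) = -10 + 12 = 2)
Z(d, o) = -450 + d*o
sqrt(Z(544, y(16)) - 54270) = sqrt((-450 + 544*2) - 54270) = sqrt((-450 + 1088) - 54270) = sqrt(638 - 54270) = sqrt(-53632) = 8*I*sqrt(838)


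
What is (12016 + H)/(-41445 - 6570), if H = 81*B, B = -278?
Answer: 10502/48015 ≈ 0.21872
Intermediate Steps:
H = -22518 (H = 81*(-278) = -22518)
(12016 + H)/(-41445 - 6570) = (12016 - 22518)/(-41445 - 6570) = -10502/(-48015) = -10502*(-1/48015) = 10502/48015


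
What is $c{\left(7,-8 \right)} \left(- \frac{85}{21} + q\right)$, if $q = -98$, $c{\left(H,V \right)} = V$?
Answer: $\frac{17144}{21} \approx 816.38$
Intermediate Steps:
$c{\left(7,-8 \right)} \left(- \frac{85}{21} + q\right) = - 8 \left(- \frac{85}{21} - 98\right) = \left(-8\right) \left(- \frac{2143}{21}\right) = \frac{17144}{21}$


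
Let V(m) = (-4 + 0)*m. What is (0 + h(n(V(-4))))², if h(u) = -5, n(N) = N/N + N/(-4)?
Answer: 25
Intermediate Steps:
V(m) = -4*m
n(N) = 1 - N/4 (n(N) = 1 + N*(-¼) = 1 - N/4)
(0 + h(n(V(-4))))² = (0 - 5)² = (-5)² = 25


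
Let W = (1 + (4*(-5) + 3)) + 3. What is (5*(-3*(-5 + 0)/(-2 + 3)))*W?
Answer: -975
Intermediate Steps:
W = -13 (W = (1 + (-20 + 3)) + 3 = (1 - 17) + 3 = -16 + 3 = -13)
(5*(-3*(-5 + 0)/(-2 + 3)))*W = (5*(-3*(-5 + 0)/(-2 + 3)))*(-13) = (5*(-(-15)/1))*(-13) = (5*(-(-15)))*(-13) = (5*(-3*(-5)))*(-13) = (5*15)*(-13) = 75*(-13) = -975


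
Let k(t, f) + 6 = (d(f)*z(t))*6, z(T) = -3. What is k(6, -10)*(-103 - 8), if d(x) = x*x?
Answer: 200466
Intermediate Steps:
d(x) = x²
k(t, f) = -6 - 18*f² (k(t, f) = -6 + (f²*(-3))*6 = -6 - 3*f²*6 = -6 - 18*f²)
k(6, -10)*(-103 - 8) = (-6 - 18*(-10)²)*(-103 - 8) = (-6 - 18*100)*(-111) = (-6 - 1800)*(-111) = -1806*(-111) = 200466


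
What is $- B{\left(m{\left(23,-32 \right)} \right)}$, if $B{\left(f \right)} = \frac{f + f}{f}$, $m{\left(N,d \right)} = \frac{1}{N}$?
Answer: $-2$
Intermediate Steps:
$B{\left(f \right)} = 2$ ($B{\left(f \right)} = \frac{2 f}{f} = 2$)
$- B{\left(m{\left(23,-32 \right)} \right)} = \left(-1\right) 2 = -2$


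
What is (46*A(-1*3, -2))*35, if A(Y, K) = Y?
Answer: -4830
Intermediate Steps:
(46*A(-1*3, -2))*35 = (46*(-1*3))*35 = (46*(-3))*35 = -138*35 = -4830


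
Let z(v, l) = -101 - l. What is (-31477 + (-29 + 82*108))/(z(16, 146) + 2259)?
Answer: -11325/1006 ≈ -11.257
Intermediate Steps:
(-31477 + (-29 + 82*108))/(z(16, 146) + 2259) = (-31477 + (-29 + 82*108))/((-101 - 1*146) + 2259) = (-31477 + (-29 + 8856))/((-101 - 146) + 2259) = (-31477 + 8827)/(-247 + 2259) = -22650/2012 = -22650*1/2012 = -11325/1006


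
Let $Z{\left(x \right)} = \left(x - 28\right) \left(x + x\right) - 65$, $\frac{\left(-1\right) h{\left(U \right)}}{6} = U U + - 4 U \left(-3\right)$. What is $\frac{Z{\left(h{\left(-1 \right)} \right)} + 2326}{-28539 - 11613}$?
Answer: $- \frac{7277}{40152} \approx -0.18124$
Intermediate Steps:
$h{\left(U \right)} = - 72 U - 6 U^{2}$ ($h{\left(U \right)} = - 6 \left(U U + - 4 U \left(-3\right)\right) = - 6 \left(U^{2} + 12 U\right) = - 72 U - 6 U^{2}$)
$Z{\left(x \right)} = -65 + 2 x \left(-28 + x\right)$ ($Z{\left(x \right)} = \left(-28 + x\right) 2 x - 65 = 2 x \left(-28 + x\right) - 65 = -65 + 2 x \left(-28 + x\right)$)
$\frac{Z{\left(h{\left(-1 \right)} \right)} + 2326}{-28539 - 11613} = \frac{\left(-65 - 56 \left(\left(-6\right) \left(-1\right) \left(12 - 1\right)\right) + 2 \left(\left(-6\right) \left(-1\right) \left(12 - 1\right)\right)^{2}\right) + 2326}{-28539 - 11613} = \frac{\left(-65 - 56 \left(\left(-6\right) \left(-1\right) 11\right) + 2 \left(\left(-6\right) \left(-1\right) 11\right)^{2}\right) + 2326}{-40152} = \left(\left(-65 - 3696 + 2 \cdot 66^{2}\right) + 2326\right) \left(- \frac{1}{40152}\right) = \left(\left(-65 - 3696 + 2 \cdot 4356\right) + 2326\right) \left(- \frac{1}{40152}\right) = \left(\left(-65 - 3696 + 8712\right) + 2326\right) \left(- \frac{1}{40152}\right) = \left(4951 + 2326\right) \left(- \frac{1}{40152}\right) = 7277 \left(- \frac{1}{40152}\right) = - \frac{7277}{40152}$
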